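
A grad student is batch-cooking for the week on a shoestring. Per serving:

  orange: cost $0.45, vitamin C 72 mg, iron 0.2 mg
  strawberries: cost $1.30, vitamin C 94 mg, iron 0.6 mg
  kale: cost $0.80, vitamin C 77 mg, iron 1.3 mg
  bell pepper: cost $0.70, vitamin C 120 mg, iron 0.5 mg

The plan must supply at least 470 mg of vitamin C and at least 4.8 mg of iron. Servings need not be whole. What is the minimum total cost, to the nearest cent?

$3.76

Check every corner: each single food scaled to meet both minima, and each pair solved so both constraints bind.
orange only: max(470/72, 4.8/0.2) = 24 servings → $10.80.
strawberries only: max(470/94, 4.8/0.6) = 8 servings → $10.40.
kale only: max(470/77, 4.8/1.3) = 6.104 servings → $4.88.
bell pepper only: max(470/120, 4.8/0.5) = 9.6 servings → $6.72.
orange + strawberries: the both-tight solution has a negative serving — not a feasible corner.
orange + kale with both tight: 3.087 servings and 3.217 servings → $3.96.
orange + bell pepper with both targets exact would need a negative amount; discard.
strawberries + kale with both tight: 3.176 servings and 2.226 servings → $5.91.
strawberries + bell pepper: the both-tight solution has a negative serving — not a feasible corner.
kale + bell pepper with both tight: 2.902 servings and 2.054 servings → $3.76.
The minimum over all feasible corners is $3.76.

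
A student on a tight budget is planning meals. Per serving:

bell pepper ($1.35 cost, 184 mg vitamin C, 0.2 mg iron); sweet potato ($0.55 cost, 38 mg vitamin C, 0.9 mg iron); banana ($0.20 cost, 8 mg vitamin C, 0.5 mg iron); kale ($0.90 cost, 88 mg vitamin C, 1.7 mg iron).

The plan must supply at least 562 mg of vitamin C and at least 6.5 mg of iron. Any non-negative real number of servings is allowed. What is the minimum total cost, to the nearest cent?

For a min-cost LP with two ≥-constraints, a basic feasible solution has at most two positive variables.
bell pepper only: max(562/184, 6.5/0.2) = 32.5 servings → $43.88.
sweet potato only: max(562/38, 6.5/0.9) = 14.79 servings → $8.13.
banana only: max(562/8, 6.5/0.5) = 70.25 servings → $14.05.
kale only: max(562/88, 6.5/1.7) = 6.386 servings → $5.75.
bell pepper + sweet potato with both tight: 1.638 servings and 6.858 servings → $5.98.
bell pepper + banana with both tight: 2.533 servings and 11.99 servings → $5.82.
bell pepper + kale with both tight: 1.299 servings and 3.671 servings → $5.06.
sweet potato + banana: the both-tight solution has a negative serving — not a feasible corner.
sweet potato + kale with both targets exact would need a negative amount; discard.
banana + kale: intersection lies outside the first quadrant.
So the least-cost plan costs $5.06.

$5.06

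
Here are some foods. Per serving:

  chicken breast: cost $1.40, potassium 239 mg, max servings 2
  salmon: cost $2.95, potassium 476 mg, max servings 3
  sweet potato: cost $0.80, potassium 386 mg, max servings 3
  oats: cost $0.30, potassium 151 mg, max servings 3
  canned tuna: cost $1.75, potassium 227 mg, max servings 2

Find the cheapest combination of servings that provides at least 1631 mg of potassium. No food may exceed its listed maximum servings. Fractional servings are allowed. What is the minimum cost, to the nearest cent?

$3.42

Cost per mg of potassium: oats $0.0020, sweet potato $0.0021, chicken breast $0.0059, salmon $0.0062, canned tuna $0.0077.
Take 3 servings of oats: +453.0 mg potassium for $0.90 (total $0.90, still need 1178.0 mg).
Take 3 servings of sweet potato: +1158.0 mg potassium for $2.40 (total $3.30, still need 20.0 mg).
Take 0.08368 servings of chicken breast: +20.0 mg potassium for $0.12 (total $3.42, still need 0.0 mg).
Filling from the cheapest source first is optimal under one linear minimum: $3.42.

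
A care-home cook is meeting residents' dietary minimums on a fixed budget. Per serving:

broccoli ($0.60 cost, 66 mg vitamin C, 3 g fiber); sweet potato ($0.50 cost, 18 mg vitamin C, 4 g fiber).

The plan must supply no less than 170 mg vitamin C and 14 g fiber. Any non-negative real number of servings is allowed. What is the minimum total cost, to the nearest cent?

This is a tiny linear program; its minimum lies at a vertex of the feasible set. List the vertices and price them.
broccoli only: max(170/66, 14/3) = 4.667 servings → $2.80.
sweet potato only: max(170/18, 14/4) = 9.444 servings → $4.72.
broccoli + sweet potato with both tight: 2.038 servings and 1.971 servings → $2.21.
The minimum over all feasible corners is $2.21.

$2.21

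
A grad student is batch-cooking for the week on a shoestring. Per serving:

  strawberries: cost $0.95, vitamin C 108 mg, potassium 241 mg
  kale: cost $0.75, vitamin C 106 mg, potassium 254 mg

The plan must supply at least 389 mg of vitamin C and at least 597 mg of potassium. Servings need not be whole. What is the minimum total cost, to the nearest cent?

$2.75

strawberries only: max(389/108, 597/241) = 3.602 servings → $3.42.
kale only: max(389/106, 597/254) = 3.67 servings → $2.75.
strawberries + kale with both targets exact would need a negative amount; discard.
So the least-cost plan costs $2.75.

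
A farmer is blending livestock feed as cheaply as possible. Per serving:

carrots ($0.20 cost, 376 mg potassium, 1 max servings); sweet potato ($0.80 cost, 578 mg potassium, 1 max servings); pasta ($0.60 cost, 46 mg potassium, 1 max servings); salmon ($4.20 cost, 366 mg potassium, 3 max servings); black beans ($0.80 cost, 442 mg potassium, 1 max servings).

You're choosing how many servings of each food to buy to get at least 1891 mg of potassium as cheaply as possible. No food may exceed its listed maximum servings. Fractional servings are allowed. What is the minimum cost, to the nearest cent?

$7.48

Cost per mg of potassium: carrots $0.0005, sweet potato $0.0014, black beans $0.0018, salmon $0.0115, pasta $0.0130.
Take 1 serving of carrots: +376.0 mg potassium for $0.20 (total $0.20, still need 1515.0 mg).
Take 1 serving of sweet potato: +578.0 mg potassium for $0.80 (total $1.00, still need 937.0 mg).
Take 1 serving of black beans: +442.0 mg potassium for $0.80 (total $1.80, still need 495.0 mg).
Take 1.352 servings of salmon: +495.0 mg potassium for $5.68 (total $7.48, still need 0.0 mg).
Filling from the cheapest source first is optimal under one linear minimum: $7.48.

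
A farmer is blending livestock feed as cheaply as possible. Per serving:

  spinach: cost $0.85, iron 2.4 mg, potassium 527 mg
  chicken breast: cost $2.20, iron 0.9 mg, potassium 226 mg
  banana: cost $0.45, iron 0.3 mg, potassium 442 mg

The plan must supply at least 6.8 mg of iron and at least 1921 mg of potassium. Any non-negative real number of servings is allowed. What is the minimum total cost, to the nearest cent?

$2.80

Check every corner: each single food scaled to meet both minima, and each pair solved so both constraints bind.
spinach only: max(6.8/2.4, 1921/527) = 3.645 servings → $3.10.
chicken breast only: max(6.8/0.9, 1921/226) = 8.5 servings → $18.70.
banana only: max(6.8/0.3, 1921/442) = 22.67 servings → $10.20.
spinach + chicken breast: intersection lies outside the first quadrant.
spinach + banana with both tight: 2.691 servings and 1.137 servings → $2.80.
chicken breast + banana with both tight: 7.362 servings and 0.5821 servings → $16.46.
Cheapest feasible corner: $2.80.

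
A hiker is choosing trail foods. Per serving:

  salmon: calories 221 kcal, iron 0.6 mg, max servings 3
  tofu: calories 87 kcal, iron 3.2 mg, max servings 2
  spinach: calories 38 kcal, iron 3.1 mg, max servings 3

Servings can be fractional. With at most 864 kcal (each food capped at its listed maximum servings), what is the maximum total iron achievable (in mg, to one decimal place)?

17.3 mg

Iron per kcal: spinach 0.08158, tofu 0.03678, salmon 0.002715.
Take 3 servings of spinach: uses 114 kcal, +9.3 mg iron (running total 9.3 mg).
Take 2 servings of tofu: uses 174 kcal, +6.4 mg iron (running total 15.7 mg).
Take 2.606 servings of salmon: uses 576 kcal, +1.6 mg iron (running total 17.3 mg).
Filling greedily by iron-per-kcal is optimal for one linear limit, giving 17.3 mg.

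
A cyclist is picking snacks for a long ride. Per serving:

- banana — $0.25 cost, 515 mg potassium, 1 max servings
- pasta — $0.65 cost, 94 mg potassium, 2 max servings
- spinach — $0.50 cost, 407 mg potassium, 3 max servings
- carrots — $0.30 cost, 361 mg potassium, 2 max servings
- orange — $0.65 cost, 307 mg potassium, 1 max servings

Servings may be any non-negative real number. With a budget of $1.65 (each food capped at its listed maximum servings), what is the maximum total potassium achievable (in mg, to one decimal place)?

Potassium per dollar: banana 2060, carrots 1203, spinach 814, orange 472.3, pasta 144.6.
Take 1 serving of banana: spends $0.25, +515.0 mg potassium (running total 515.0 mg).
Take 2 servings of carrots: spends $0.60, +722.0 mg potassium (running total 1237.0 mg).
Take 1.6 servings of spinach: spends $0.80, +651.2 mg potassium (running total 1888.2 mg).
Filling greedily by potassium-per-dollar is optimal for one linear limit, giving 1888.2 mg.

1888.2 mg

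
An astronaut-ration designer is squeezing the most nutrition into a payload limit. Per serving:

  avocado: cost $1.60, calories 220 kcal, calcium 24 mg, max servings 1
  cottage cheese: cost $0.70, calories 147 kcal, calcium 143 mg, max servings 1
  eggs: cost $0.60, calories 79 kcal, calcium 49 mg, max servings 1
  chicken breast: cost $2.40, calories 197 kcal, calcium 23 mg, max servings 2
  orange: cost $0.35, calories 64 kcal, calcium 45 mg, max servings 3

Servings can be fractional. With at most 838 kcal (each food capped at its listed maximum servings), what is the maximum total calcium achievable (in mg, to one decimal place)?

375.8 mg

Calcium per kcal: cottage cheese 0.9728, orange 0.7031, eggs 0.6203, chicken breast 0.1168, avocado 0.1091.
Take 1 serving of cottage cheese: uses 147 kcal, +143.0 mg calcium (running total 143.0 mg).
Take 3 servings of orange: uses 192 kcal, +135.0 mg calcium (running total 278.0 mg).
Take 1 serving of eggs: uses 79 kcal, +49.0 mg calcium (running total 327.0 mg).
Take 2 servings of chicken breast: uses 394 kcal, +46.0 mg calcium (running total 373.0 mg).
Take 0.1182 servings of avocado: uses 26 kcal, +2.8 mg calcium (running total 375.8 mg).
Greedy by best ratio exhausts the calories allowance optimally: 375.8 mg.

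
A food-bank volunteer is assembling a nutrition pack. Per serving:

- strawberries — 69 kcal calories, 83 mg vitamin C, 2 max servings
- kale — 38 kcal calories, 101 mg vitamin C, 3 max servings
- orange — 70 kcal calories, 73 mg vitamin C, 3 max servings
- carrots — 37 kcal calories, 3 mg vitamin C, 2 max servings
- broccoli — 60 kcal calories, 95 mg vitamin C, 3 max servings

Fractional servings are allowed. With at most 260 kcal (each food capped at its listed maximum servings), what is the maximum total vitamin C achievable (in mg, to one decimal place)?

Vitamin C per kcal: kale 2.658, broccoli 1.583, strawberries 1.203, orange 1.043, carrots 0.08108.
Take 3 servings of kale: uses 114 kcal, +303.0 mg vitamin C (running total 303.0 mg).
Take 2.433 servings of broccoli: uses 146 kcal, +231.2 mg vitamin C (running total 534.2 mg).
Filling greedily by vitamin C-per-kcal is optimal for one linear limit, giving 534.2 mg.

534.2 mg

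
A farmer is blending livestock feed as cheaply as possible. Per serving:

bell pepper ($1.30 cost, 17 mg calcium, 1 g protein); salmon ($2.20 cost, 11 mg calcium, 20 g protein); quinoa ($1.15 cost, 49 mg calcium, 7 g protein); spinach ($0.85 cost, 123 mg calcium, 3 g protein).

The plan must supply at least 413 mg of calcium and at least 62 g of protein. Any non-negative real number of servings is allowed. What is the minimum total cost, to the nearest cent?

An LP optimum is at a vertex; with two nutrient constraints at most two foods are used. Check each candidate.
bell pepper only: max(413/17, 62/1) = 62 servings → $80.60.
salmon only: max(413/11, 62/20) = 37.55 servings → $82.60.
quinoa only: max(413/49, 62/7) = 8.857 servings → $10.19.
spinach only: max(413/123, 62/3) = 20.67 servings → $17.57.
bell pepper + salmon with both tight: 23.03 servings and 1.948 servings → $34.23.
bell pepper + quinoa: intersection lies outside the first quadrant.
bell pepper + spinach: the both-tight solution has a negative serving — not a feasible corner.
salmon + quinoa with both tight: 0.1628 servings and 8.392 servings → $10.01.
salmon + spinach with both tight: 2.632 servings and 3.122 servings → $8.44.
quinoa + spinach: intersection lies outside the first quadrant.
The minimum over all feasible corners is $8.44.

$8.44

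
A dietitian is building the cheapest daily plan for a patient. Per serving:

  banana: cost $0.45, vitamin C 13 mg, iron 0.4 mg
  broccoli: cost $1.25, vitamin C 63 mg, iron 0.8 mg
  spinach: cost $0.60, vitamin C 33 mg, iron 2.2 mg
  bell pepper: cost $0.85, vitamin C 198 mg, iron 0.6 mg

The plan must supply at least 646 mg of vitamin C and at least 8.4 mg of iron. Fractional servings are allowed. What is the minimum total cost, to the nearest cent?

$4.18

For a min-cost LP with two ≥-constraints, a basic feasible solution has at most two positive variables.
banana only: max(646/13, 8.4/0.4) = 49.69 servings → $22.36.
broccoli only: max(646/63, 8.4/0.8) = 10.5 servings → $13.12.
spinach only: max(646/33, 8.4/2.2) = 19.58 servings → $11.75.
bell pepper only: max(646/198, 8.4/0.6) = 14 servings → $11.90.
banana + broccoli with both tight: 0.8378 servings and 10.08 servings → $12.98.
banana + spinach with both targets exact would need a negative amount; discard.
banana + bell pepper with both tight: 17.87 servings and 2.09 servings → $9.82.
broccoli + spinach with both tight: 10.2 servings and 0.1105 servings → $12.81.
broccoli + bell pepper: the both-tight solution has a negative serving — not a feasible corner.
spinach + bell pepper with both tight: 3.068 servings and 2.751 servings → $4.18.
Cheapest feasible corner: $4.18.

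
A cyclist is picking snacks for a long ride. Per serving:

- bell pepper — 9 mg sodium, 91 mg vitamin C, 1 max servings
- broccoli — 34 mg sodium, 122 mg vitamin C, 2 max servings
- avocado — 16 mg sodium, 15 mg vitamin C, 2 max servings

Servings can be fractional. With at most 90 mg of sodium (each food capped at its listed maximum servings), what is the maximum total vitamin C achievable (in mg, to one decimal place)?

Vitamin C per mg sodium: bell pepper 10.11, broccoli 3.588, avocado 0.9375.
Take 1 serving of bell pepper: uses 9 mg sodium, +91.0 mg vitamin C (running total 91.0 mg).
Take 2 servings of broccoli: uses 68 mg sodium, +244.0 mg vitamin C (running total 335.0 mg).
Take 0.8125 servings of avocado: uses 13 mg sodium, +12.2 mg vitamin C (running total 347.2 mg).
Filling greedily by vitamin C-per-mg sodium is optimal for one linear limit, giving 347.2 mg.

347.2 mg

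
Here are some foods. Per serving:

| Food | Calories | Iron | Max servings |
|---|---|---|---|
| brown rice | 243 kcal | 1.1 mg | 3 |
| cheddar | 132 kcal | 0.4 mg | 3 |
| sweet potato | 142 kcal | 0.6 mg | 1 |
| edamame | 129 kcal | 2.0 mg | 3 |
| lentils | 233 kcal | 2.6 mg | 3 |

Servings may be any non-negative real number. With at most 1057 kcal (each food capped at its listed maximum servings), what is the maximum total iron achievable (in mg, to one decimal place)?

13.5 mg

Iron per kcal: edamame 0.0155, lentils 0.01116, brown rice 0.004527, sweet potato 0.004225, cheddar 0.00303.
Take 3 servings of edamame: uses 387 kcal, +6.0 mg iron (running total 6.0 mg).
Take 2.876 servings of lentils: uses 670 kcal, +7.5 mg iron (running total 13.5 mg).
Filling greedily by iron-per-kcal is optimal for one linear limit, giving 13.5 mg.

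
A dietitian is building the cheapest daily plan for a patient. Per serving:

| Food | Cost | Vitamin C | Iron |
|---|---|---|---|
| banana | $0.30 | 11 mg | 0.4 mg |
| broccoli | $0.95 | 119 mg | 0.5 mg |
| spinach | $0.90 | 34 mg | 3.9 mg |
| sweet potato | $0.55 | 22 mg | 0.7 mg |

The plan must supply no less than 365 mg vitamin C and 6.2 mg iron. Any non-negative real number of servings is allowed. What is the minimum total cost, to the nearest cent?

$3.69

A basic optimal solution has at most two foods positive. Try each food alone and each pair with both targets met exactly.
banana only: max(365/11, 6.2/0.4) = 33.18 servings → $9.95.
broccoli only: max(365/119, 6.2/0.5) = 12.4 servings → $11.78.
spinach only: max(365/34, 6.2/3.9) = 10.74 servings → $9.66.
sweet potato only: max(365/22, 6.2/0.7) = 16.59 servings → $9.12.
banana + broccoli with both tight: 13.19 servings and 1.848 servings → $5.71.
banana + spinach: the both-tight solution has a negative serving — not a feasible corner.
banana + sweet potato: the both-tight solution has a negative serving — not a feasible corner.
broccoli + spinach with both tight: 2.712 servings and 1.242 servings → $3.69.
broccoli + sweet potato with both tight: 1.647 servings and 7.68 servings → $5.79.
spinach + sweet potato: intersection lies outside the first quadrant.
Cheapest feasible corner: $3.69.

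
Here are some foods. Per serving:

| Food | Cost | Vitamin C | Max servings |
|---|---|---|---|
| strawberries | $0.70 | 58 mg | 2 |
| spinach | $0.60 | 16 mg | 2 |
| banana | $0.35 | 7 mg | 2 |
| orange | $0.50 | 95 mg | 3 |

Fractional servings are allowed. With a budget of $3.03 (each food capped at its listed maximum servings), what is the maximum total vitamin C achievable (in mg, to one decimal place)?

404.5 mg

Vitamin C per dollar: orange 190, strawberries 82.86, spinach 26.67, banana 20.
Take 3 servings of orange: spends $1.50, +285.0 mg vitamin C (running total 285.0 mg).
Take 2 servings of strawberries: spends $1.40, +116.0 mg vitamin C (running total 401.0 mg).
Take 0.2167 servings of spinach: spends $0.13, +3.5 mg vitamin C (running total 404.5 mg).
Greedy by best ratio exhausts the cost allowance optimally: 404.5 mg.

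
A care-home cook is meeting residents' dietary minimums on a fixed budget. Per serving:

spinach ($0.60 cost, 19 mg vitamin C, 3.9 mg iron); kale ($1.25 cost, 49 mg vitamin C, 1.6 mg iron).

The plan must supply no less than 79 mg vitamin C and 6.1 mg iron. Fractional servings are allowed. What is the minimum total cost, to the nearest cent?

$2.14

Minimising a linear cost over {vitamin C ≥ 79, iron ≥ 6.1, servings ≥ 0} — the optimum is at a vertex, using one or two foods.
spinach only: max(79/19, 6.1/3.9) = 4.158 servings → $2.49.
kale only: max(79/49, 6.1/1.6) = 3.812 servings → $4.77.
spinach + kale with both tight: 1.073 servings and 1.196 servings → $2.14.
Cheapest feasible corner: $2.14.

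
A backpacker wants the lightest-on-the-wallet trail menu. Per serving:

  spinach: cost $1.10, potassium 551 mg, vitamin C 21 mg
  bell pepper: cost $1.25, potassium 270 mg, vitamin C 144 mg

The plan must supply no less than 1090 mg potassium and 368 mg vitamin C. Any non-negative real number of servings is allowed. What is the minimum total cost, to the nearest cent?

$3.91

Two binding constraints pin down two serving amounts, so the optimal mix uses at most two foods. The candidates are each food alone (scaled to the tighter of potassium/vitamin C) and each pair with both constraints tight.
spinach only: max(1090/551, 368/21) = 17.52 servings → $19.28.
bell pepper only: max(1090/270, 368/144) = 4.037 servings → $5.05.
spinach + bell pepper with both tight: 0.7818 servings and 2.442 servings → $3.91.
The minimum over all feasible corners is $3.91.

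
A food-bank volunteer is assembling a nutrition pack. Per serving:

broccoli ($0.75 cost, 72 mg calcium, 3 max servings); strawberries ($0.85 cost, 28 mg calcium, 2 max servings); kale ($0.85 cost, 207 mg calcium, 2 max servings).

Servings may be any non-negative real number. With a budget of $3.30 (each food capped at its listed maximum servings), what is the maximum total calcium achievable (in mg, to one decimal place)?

Calcium per dollar: kale 243.5, broccoli 96, strawberries 32.94.
Take 2 servings of kale: spends $1.70, +414.0 mg calcium (running total 414.0 mg).
Take 2.133 servings of broccoli: spends $1.60, +153.6 mg calcium (running total 567.6 mg).
Filling greedily by calcium-per-dollar is optimal for one linear limit, giving 567.6 mg.

567.6 mg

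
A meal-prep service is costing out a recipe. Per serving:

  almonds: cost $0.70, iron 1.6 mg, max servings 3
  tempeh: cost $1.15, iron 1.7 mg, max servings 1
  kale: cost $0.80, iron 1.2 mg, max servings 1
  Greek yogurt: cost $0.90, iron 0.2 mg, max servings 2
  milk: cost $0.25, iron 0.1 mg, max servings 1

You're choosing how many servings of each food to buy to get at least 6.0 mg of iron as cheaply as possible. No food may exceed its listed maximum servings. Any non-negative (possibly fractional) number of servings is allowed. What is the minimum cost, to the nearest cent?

Cost per mg of iron: almonds $0.4375, kale $0.6667, tempeh $0.6765, milk $2.5000, Greek yogurt $4.5000.
Take 3 servings of almonds: +4.8 mg iron for $2.10 (total $2.10, still need 1.2 mg).
Take 1 serving of kale: +1.2 mg iron for $0.80 (total $2.90, still need 0.0 mg).
Greedy by cheapest-per-mg is optimal for a single linear constraint, so the minimum cost is $2.90.

$2.90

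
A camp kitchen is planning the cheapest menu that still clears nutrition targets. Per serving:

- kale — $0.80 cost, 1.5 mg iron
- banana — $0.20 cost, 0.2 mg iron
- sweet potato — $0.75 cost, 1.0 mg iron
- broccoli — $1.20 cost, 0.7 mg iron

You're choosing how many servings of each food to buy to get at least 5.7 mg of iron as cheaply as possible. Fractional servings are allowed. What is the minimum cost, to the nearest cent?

$3.04

Cost per mg of iron: kale $0.5333, sweet potato $0.7500, banana $1.0000, broccoli $1.7143.
With no serving limits, use only kale: 5.7 mg / 1.5 mg = 3.8 servings × $0.80 = $3.04.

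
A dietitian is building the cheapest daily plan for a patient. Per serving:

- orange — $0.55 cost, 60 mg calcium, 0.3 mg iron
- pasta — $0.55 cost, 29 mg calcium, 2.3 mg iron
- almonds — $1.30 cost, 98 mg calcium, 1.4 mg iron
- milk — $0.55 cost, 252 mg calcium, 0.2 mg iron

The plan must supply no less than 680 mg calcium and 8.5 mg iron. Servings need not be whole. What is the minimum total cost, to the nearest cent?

With two linear requirements the optimum uses one or two foods; enumerate the corners.
orange only: max(680/60, 8.5/0.3) = 28.33 servings → $15.58.
pasta only: max(680/29, 8.5/2.3) = 23.45 servings → $12.90.
almonds only: max(680/98, 8.5/1.4) = 6.939 servings → $9.02.
milk only: max(680/252, 8.5/0.2) = 42.5 servings → $23.38.
orange + pasta with both tight: 10.19 servings and 2.367 servings → $6.91.
orange + almonds with both tight: 2.179 servings and 5.604 servings → $8.48.
orange + milk with both targets exact would need a negative amount; discard.
pasta + almonds: intersection lies outside the first quadrant.
pasta + milk with both tight: 3.496 servings and 2.296 servings → $3.19.
almonds + milk with both tight: 6.02 servings and 0.3571 servings → $8.02.
The minimum over all feasible corners is $3.19.

$3.19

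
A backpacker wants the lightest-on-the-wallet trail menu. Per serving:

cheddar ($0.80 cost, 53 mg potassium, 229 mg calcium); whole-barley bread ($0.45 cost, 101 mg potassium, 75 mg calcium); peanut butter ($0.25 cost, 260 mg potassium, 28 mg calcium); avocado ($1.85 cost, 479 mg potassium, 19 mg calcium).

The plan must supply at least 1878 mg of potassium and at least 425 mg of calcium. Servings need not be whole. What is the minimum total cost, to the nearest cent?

$2.55

Compare the cost at each extreme point of the feasible region.
cheddar only: max(1878/53, 425/229) = 35.43 servings → $28.35.
whole-barley bread only: max(1878/101, 425/75) = 18.59 servings → $8.37.
peanut butter only: max(1878/260, 425/28) = 15.18 servings → $3.79.
avocado only: max(1878/479, 425/19) = 22.37 servings → $41.38.
cheddar + whole-barley bread with both targets exact would need a negative amount; discard.
cheddar + peanut butter with both tight: 0.9976 servings and 7.02 servings → $2.55.
cheddar + avocado with both tight: 1.545 servings and 3.75 servings → $8.17.
whole-barley bread + peanut butter with both tight: 3.474 servings and 5.874 servings → $3.03.
whole-barley bread + avocado with both tight: 4.937 servings and 2.88 servings → $7.55.
peanut butter + avocado with both targets exact would need a negative amount; discard.
Cheapest feasible corner: $2.55.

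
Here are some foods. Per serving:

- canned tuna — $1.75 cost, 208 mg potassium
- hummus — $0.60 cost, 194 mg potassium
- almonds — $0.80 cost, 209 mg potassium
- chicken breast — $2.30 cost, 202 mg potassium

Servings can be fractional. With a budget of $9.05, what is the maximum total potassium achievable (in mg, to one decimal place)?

2926.2 mg

Potassium per dollar: hummus 323.3, almonds 261.2, canned tuna 118.9, chicken breast 87.83.
With no serving limits, spend the whole cost allowance on hummus: $9.05 / $0.60 × 194 mg = 2926.2 mg.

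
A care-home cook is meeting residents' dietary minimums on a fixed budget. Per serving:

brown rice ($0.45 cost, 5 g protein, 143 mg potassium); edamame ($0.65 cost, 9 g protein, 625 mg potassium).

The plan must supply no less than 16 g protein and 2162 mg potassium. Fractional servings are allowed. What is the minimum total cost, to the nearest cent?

$2.25

brown rice only: max(16/5, 2162/143) = 15.12 servings → $6.80.
edamame only: max(16/9, 2162/625) = 3.459 servings → $2.25.
brown rice + edamame: intersection lies outside the first quadrant.
The minimum over all feasible corners is $2.25.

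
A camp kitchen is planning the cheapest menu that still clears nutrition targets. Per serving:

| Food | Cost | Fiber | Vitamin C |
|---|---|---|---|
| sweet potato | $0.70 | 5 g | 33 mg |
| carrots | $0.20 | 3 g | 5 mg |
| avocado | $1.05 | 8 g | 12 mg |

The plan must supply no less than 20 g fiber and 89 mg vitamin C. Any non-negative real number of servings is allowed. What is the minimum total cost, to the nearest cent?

Check every corner: each single food scaled to meet both minima, and each pair solved so both constraints bind.
sweet potato only: max(20/5, 89/33) = 4 servings → $2.80.
carrots only: max(20/3, 89/5) = 17.8 servings → $3.56.
avocado only: max(20/8, 89/12) = 7.417 servings → $7.79.
sweet potato + carrots with both tight: 2.257 servings and 2.905 servings → $2.16.
sweet potato + avocado with both tight: 2.314 servings and 1.054 servings → $2.73.
carrots + avocado: intersection lies outside the first quadrant.
Cheapest feasible corner: $2.16.

$2.16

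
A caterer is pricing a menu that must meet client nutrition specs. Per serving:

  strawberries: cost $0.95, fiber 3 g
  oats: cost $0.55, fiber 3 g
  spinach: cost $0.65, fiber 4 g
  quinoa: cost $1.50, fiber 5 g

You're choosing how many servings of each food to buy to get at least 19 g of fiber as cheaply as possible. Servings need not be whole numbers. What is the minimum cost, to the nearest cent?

$3.09

Cost per g of fiber: spinach $0.1625, oats $0.1833, quinoa $0.3000, strawberries $0.3167.
With no serving limits, use only spinach: 19 g / 4 g = 4.75 servings × $0.65 = $3.09.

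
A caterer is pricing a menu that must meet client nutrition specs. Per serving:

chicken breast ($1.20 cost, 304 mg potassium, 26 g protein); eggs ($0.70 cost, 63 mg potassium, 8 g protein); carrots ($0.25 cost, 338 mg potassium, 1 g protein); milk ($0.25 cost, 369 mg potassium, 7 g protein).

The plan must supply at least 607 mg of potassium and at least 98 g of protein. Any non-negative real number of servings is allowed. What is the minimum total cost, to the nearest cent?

$3.50

This is a tiny linear program; its minimum lies at a vertex of the feasible set. List the vertices and price them.
chicken breast only: max(607/304, 98/26) = 3.769 servings → $4.52.
eggs only: max(607/63, 98/8) = 12.25 servings → $8.57.
carrots only: max(607/338, 98/1) = 98 servings → $24.50.
milk only: max(607/369, 98/7) = 14 servings → $3.50.
chicken breast + eggs: intersection lies outside the first quadrant.
chicken breast + carrots with both targets exact would need a negative amount; discard.
chicken breast + milk: intersection lies outside the first quadrant.
eggs + carrots with both targets exact would need a negative amount; discard.
eggs + milk: the both-tight solution has a negative serving — not a feasible corner.
carrots + milk: intersection lies outside the first quadrant.
So the least-cost plan costs $3.50.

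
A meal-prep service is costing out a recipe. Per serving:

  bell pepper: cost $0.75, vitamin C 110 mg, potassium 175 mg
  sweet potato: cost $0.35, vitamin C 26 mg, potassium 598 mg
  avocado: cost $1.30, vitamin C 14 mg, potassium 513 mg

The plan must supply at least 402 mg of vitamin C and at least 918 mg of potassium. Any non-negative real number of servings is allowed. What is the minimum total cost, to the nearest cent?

$2.83

The cheapest plan sits at a corner of the feasible region — with two constraints it uses at most two foods.
bell pepper only: max(402/110, 918/175) = 5.246 servings → $3.93.
sweet potato only: max(402/26, 918/598) = 15.46 servings → $5.41.
avocado only: max(402/14, 918/513) = 28.71 servings → $37.33.
bell pepper + sweet potato with both tight: 3.536 servings and 0.5002 servings → $2.83.
bell pepper + avocado with both tight: 3.582 servings and 0.5674 servings → $3.42.
sweet potato + avocado: intersection lies outside the first quadrant.
Cheapest feasible corner: $2.83.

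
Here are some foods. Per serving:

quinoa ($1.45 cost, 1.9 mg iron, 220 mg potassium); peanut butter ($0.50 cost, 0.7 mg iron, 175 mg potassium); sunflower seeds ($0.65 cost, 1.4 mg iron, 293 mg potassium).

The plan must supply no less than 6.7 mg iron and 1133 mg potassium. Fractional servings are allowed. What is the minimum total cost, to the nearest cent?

$3.11

For a min-cost LP with two ≥-constraints, a basic feasible solution has at most two positive variables.
quinoa only: max(6.7/1.9, 1133/220) = 5.15 servings → $7.47.
peanut butter only: max(6.7/0.7, 1133/175) = 9.571 servings → $4.79.
sunflower seeds only: max(6.7/1.4, 1133/293) = 4.786 servings → $3.11.
quinoa + peanut butter with both tight: 2.125 servings and 3.802 servings → $4.98.
quinoa + sunflower seeds with both tight: 1.515 servings and 2.729 servings → $3.97.
peanut butter + sunflower seeds with both targets exact would need a negative amount; discard.
Cheapest feasible corner: $3.11.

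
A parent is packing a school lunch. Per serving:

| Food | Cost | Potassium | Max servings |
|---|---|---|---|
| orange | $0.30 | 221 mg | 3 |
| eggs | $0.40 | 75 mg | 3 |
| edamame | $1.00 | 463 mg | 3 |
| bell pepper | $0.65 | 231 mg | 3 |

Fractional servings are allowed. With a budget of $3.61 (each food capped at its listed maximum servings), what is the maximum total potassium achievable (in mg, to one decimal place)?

Potassium per dollar: orange 736.7, edamame 463, bell pepper 355.4, eggs 187.5.
Take 3 servings of orange: spends $0.90, +663.0 mg potassium (running total 663.0 mg).
Take 2.71 servings of edamame: spends $2.71, +1254.7 mg potassium (running total 1917.7 mg).
Greedy by best ratio exhausts the cost allowance optimally: 1917.7 mg.

1917.7 mg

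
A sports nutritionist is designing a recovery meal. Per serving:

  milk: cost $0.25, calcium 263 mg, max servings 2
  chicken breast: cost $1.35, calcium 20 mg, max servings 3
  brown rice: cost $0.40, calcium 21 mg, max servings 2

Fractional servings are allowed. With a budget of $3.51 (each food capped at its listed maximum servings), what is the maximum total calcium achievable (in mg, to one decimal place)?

Calcium per dollar: milk 1052, brown rice 52.5, chicken breast 14.81.
Take 2 servings of milk: spends $0.50, +526.0 mg calcium (running total 526.0 mg).
Take 2 servings of brown rice: spends $0.80, +42.0 mg calcium (running total 568.0 mg).
Take 1.637 servings of chicken breast: spends $2.21, +32.7 mg calcium (running total 600.7 mg).
Greedy by best ratio exhausts the cost allowance optimally: 600.7 mg.

600.7 mg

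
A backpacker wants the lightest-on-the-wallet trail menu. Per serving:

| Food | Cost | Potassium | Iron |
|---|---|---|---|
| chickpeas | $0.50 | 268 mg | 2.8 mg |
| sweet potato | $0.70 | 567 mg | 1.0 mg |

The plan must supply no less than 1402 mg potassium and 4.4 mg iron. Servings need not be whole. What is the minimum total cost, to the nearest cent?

$1.87

Minimising a linear cost over {potassium ≥ 1402, iron ≥ 4.4, servings ≥ 0} — the optimum is at a vertex, using one or two foods.
chickpeas only: max(1402/268, 4.4/2.8) = 5.231 servings → $2.62.
sweet potato only: max(1402/567, 4.4/1.0) = 4.4 servings → $3.08.
chickpeas + sweet potato with both tight: 0.8281 servings and 2.081 servings → $1.87.
Cheapest feasible corner: $1.87.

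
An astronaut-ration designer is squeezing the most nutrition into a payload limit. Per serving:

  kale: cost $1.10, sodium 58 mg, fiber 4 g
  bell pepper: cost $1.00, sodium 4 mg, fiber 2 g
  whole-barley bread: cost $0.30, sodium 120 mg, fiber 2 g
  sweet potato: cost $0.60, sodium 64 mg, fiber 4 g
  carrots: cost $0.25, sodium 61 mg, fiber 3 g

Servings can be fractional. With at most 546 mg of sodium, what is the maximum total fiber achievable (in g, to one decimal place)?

Fiber per mg sodium: bell pepper 0.5, kale 0.06897, sweet potato 0.0625, carrots 0.04918, whole-barley bread 0.01667.
With no serving limits, spend the whole sodium allowance on bell pepper: 546 mg / 4 mg × 2 g = 273.0 g.

273.0 g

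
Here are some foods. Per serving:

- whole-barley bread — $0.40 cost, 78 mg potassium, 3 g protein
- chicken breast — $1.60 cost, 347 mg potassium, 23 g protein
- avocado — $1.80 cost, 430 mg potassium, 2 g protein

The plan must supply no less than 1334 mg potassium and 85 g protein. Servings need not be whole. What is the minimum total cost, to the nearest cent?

Check every corner: each single food scaled to meet both minima, and each pair solved so both constraints bind.
whole-barley bread only: max(1334/78, 85/3) = 28.33 servings → $11.33.
chicken breast only: max(1334/347, 85/23) = 3.844 servings → $6.15.
avocado only: max(1334/430, 85/2) = 42.5 servings → $76.50.
whole-barley bread + chicken breast with both tight: 1.576 servings and 3.49 servings → $6.21.
whole-barley bread + avocado: intersection lies outside the first quadrant.
chicken breast + avocado with both tight: 3.684 servings and 0.1291 servings → $6.13.
Cheapest feasible corner: $6.13.

$6.13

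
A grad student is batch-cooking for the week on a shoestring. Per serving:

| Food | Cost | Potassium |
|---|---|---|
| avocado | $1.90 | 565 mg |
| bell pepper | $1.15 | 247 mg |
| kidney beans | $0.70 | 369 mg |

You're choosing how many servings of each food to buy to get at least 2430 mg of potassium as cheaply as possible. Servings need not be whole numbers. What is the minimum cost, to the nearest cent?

Cost per mg of potassium: kidney beans $0.0019, avocado $0.0034, bell pepper $0.0047.
With no serving limits, use only kidney beans: 2430 mg / 369 mg = 6.585 servings × $0.70 = $4.61.

$4.61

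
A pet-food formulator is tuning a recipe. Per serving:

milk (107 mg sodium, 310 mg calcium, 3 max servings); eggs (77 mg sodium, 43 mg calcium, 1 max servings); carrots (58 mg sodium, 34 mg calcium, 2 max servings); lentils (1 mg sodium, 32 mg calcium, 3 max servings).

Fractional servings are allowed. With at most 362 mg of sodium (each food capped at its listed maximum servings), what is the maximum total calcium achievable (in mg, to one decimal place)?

1048.3 mg

Calcium per mg sodium: lentils 32, milk 2.897, carrots 0.5862, eggs 0.5584.
Take 3 servings of lentils: uses 3 mg sodium, +96.0 mg calcium (running total 96.0 mg).
Take 3 servings of milk: uses 321 mg sodium, +930.0 mg calcium (running total 1026.0 mg).
Take 0.6552 servings of carrots: uses 38 mg sodium, +22.3 mg calcium (running total 1048.3 mg).
Greedy by best ratio exhausts the sodium allowance optimally: 1048.3 mg.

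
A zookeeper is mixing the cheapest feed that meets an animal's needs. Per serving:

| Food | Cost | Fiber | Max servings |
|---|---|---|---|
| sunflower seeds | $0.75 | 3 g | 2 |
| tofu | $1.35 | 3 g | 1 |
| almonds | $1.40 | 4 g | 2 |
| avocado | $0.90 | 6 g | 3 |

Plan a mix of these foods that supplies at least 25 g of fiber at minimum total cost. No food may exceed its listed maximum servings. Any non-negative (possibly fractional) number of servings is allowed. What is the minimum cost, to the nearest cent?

$4.55

Cost per g of fiber: avocado $0.1500, sunflower seeds $0.2500, almonds $0.3500, tofu $0.4500.
Take 3 servings of avocado: +18.0 g fiber for $2.70 (total $2.70, still need 7.0 g).
Take 2 servings of sunflower seeds: +6.0 g fiber for $1.50 (total $4.20, still need 1.0 g).
Take 0.25 servings of almonds: +1.0 g fiber for $0.35 (total $4.55, still need 0.0 g).
Filling from the cheapest source first is optimal under one linear minimum: $4.55.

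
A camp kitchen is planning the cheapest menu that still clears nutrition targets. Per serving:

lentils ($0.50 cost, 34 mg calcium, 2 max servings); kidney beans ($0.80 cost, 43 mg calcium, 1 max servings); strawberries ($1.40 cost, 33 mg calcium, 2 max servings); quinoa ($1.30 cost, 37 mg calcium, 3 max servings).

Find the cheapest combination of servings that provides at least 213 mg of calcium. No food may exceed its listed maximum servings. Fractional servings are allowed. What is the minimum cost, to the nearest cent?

Cost per mg of calcium: lentils $0.0147, kidney beans $0.0186, quinoa $0.0351, strawberries $0.0424.
Take 2 servings of lentils: +68.0 mg calcium for $1.00 (total $1.00, still need 145.0 mg).
Take 1 serving of kidney beans: +43.0 mg calcium for $0.80 (total $1.80, still need 102.0 mg).
Take 2.757 servings of quinoa: +102.0 mg calcium for $3.58 (total $5.38, still need 0.0 mg).
Greedy by cheapest-per-mg is optimal for a single linear constraint, so the minimum cost is $5.38.

$5.38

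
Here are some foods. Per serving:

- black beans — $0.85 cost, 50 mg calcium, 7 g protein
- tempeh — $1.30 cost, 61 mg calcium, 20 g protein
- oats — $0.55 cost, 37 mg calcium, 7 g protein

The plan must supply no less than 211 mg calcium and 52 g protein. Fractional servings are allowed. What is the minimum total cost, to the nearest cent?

Compare the cost at each extreme point of the feasible region.
black beans only: max(211/50, 52/7) = 7.429 servings → $6.31.
tempeh only: max(211/61, 52/20) = 3.459 servings → $4.50.
oats only: max(211/37, 52/7) = 7.429 servings → $4.09.
black beans + tempeh with both tight: 1.829 servings and 1.96 servings → $4.10.
black beans + oats with both targets exact would need a negative amount; discard.
tempeh + oats with both tight: 1.428 servings and 3.348 servings → $3.70.
The minimum over all feasible corners is $3.70.

$3.70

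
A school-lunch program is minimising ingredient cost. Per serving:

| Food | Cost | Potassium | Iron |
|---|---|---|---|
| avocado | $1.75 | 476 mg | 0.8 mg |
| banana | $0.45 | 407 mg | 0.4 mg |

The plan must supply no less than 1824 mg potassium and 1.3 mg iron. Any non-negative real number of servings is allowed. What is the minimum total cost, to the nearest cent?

This is a tiny linear program; its minimum lies at a vertex of the feasible set. List the vertices and price them.
avocado only: max(1824/476, 1.3/0.8) = 3.832 servings → $6.71.
banana only: max(1824/407, 1.3/0.4) = 4.482 servings → $2.02.
avocado + banana: intersection lies outside the first quadrant.
So the least-cost plan costs $2.02.

$2.02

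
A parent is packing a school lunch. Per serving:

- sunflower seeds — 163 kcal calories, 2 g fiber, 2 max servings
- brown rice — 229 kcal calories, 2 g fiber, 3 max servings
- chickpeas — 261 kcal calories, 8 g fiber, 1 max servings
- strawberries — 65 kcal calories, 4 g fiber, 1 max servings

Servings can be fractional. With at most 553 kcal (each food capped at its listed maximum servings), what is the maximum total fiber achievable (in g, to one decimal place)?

14.8 g

Fiber per kcal: strawberries 0.06154, chickpeas 0.03065, sunflower seeds 0.01227, brown rice 0.008734.
Take 1 serving of strawberries: uses 65 kcal, +4.0 g fiber (running total 4.0 g).
Take 1 serving of chickpeas: uses 261 kcal, +8.0 g fiber (running total 12.0 g).
Take 1.393 servings of sunflower seeds: uses 227 kcal, +2.8 g fiber (running total 14.8 g).
Filling greedily by fiber-per-kcal is optimal for one linear limit, giving 14.8 g.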